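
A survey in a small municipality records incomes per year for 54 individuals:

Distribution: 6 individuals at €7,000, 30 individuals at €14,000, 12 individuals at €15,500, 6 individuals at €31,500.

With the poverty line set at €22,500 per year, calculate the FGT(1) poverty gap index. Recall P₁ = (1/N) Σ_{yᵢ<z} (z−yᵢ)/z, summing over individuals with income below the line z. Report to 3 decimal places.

Below the line: 6×€7,000, 30×€14,000, 12×€15,500 (q = 48 of N = 54).
Relative gaps: (22500−7000)/22500 = 0.6889 (×6); (22500−14000)/22500 = 0.3778 (×30); (22500−15500)/22500 = 0.3111 (×12).
Σ = 19.200000. Dividing by the full population N = 54 gives P₁ = 0.356.

0.356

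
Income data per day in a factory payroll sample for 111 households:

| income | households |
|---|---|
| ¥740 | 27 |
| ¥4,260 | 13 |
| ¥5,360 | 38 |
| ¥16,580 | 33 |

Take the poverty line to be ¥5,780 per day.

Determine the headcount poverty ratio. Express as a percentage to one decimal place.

70.3%

78 of the 111 households have income below ¥5,780.
H = 78/111 = 70.3%.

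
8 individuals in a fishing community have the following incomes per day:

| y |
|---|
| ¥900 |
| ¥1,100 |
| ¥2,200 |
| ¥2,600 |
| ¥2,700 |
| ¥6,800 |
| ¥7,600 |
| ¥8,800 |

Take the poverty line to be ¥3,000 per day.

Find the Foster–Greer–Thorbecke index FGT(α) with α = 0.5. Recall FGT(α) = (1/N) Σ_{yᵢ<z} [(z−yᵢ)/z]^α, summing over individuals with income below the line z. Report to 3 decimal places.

Incomes under z: ¥900, ¥1,100, ¥2,200, ¥2,600, ¥2,700 (q = 5 of N = 8).
Relative gaps: (3000−900)/3000 = 0.7000; (3000−1100)/3000 = 0.6333; (3000−2200)/3000 = 0.2667; (3000−2600)/3000 = 0.1333; (3000−2700)/3000 = 0.1000.
Raised to α = 0.5: 0.83666; 0.79582; 0.51640; 0.36515; 0.31623.
Sum = 2.830256; FGT(0.5) = 2.830256 / 8 = 0.354.

0.354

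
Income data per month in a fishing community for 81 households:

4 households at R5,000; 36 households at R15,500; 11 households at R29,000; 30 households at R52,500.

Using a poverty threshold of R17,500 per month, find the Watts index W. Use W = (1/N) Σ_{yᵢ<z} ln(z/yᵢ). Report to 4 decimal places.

0.1158

Below z: 4×R5,000, 36×R15,500 (q = 40 of N = 81).
Log gaps: ln(17500/5000) = 1.2528 (×4); ln(17500/15500) = 0.1214 (×36).
W = 9.380043 / 81 = 0.1158.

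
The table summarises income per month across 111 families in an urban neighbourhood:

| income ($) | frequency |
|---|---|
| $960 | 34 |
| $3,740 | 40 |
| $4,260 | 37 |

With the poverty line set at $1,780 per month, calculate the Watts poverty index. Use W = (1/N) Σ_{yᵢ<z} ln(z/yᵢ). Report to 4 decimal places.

0.1891

Poor units: 34×$960 (q = 34 of N = 111).
ln(z/y) terms: ln(1780/960) = 0.6174 (×34).
W = 20.992802 / 111 = 0.1891.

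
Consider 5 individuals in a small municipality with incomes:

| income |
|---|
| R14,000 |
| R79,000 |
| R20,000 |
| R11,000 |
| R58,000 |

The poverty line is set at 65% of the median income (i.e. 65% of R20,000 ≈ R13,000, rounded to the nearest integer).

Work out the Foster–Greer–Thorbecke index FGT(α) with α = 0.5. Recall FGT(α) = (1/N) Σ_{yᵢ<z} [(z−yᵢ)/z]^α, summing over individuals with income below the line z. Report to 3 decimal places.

0.078

Poor units: R11,000 (q = 1 of N = 5).
Normalized shortfalls: (13000−11000)/13000 = 0.1538.
Raised to α = 0.5: 0.39223.
Sum = 0.392232; FGT(0.5) = 0.392232 / 5 = 0.078.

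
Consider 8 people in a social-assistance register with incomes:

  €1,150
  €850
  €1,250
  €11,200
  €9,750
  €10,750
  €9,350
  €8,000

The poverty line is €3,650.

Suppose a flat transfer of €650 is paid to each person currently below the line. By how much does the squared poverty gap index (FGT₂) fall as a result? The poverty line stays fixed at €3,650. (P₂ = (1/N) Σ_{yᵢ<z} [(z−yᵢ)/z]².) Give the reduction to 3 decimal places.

Before: below the line — €850, €1,150, €1,250; squared poverty gap index (FGT₂) = 0.18625.
After the €650 transfer: below the line — €1,500, €1,800, €1,900; squared poverty gap index (FGT₂) = 0.10422.
Reduction = 0.18625 − 0.10422 = 0.082.

0.082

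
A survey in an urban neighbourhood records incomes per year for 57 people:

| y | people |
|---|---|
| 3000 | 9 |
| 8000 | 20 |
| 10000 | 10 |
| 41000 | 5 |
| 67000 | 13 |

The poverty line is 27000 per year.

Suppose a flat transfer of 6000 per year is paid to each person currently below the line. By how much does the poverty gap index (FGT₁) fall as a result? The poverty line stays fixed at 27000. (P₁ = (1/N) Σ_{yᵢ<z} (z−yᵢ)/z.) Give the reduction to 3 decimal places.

0.152

Before: below the line — 9×3000, 20×8000, 10×10000; poverty gap index (FGT₁) = 0.49773.
After the 6000 transfer: below the line — 9×9000, 20×14000, 10×16000; poverty gap index (FGT₁) = 0.34568.
Reduction = 0.49773 − 0.34568 = 0.152.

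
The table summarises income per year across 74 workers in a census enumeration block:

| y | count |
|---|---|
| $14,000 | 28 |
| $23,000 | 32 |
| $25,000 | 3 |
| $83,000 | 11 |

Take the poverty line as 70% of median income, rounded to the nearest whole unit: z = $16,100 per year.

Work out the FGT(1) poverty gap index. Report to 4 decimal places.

Below z: 28×$14,000 (q = 28 of N = 74).
Relative gaps: (16100−14000)/16100 = 0.1304 (×28).
Sum of shortfalls = 3.652174; P₁ averages over all N: 3.652174 / 74 = 0.0494.

0.0494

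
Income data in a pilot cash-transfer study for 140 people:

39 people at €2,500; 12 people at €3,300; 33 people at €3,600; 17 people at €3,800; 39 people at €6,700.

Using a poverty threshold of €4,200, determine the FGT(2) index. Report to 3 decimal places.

Incomes under z: 39×€2,500, 12×€3,300, 33×€3,600, 17×€3,800 (q = 101 of N = 140).
Gap ratios (z−y)/z: (4200−2500)/4200 = 0.4048 (×39); (4200−3300)/4200 = 0.2143 (×12); (4200−3600)/4200 = 0.1429 (×33); (4200−3800)/4200 = 0.0952 (×17).
Squared: 0.1638 (×39); 0.0459 (×12); 0.0204 (×33); 0.0091 (×17).
Sum = 7.768141; P₂ = 7.768141 / 140 = 0.055.

0.055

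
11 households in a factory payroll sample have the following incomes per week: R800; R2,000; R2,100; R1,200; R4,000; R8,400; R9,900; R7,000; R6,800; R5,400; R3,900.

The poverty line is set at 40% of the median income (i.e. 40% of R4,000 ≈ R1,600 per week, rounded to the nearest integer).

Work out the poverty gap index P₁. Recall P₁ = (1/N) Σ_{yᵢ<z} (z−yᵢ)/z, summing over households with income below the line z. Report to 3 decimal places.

0.068

Poor units: R800, R1,200 (q = 2 of N = 11).
Gap ratios (z−y)/z: (1600−800)/1600 = 0.5000; (1600−1200)/1600 = 0.2500.
Σ = 0.750000. Dividing by the full population N = 11 gives P₁ = 0.068.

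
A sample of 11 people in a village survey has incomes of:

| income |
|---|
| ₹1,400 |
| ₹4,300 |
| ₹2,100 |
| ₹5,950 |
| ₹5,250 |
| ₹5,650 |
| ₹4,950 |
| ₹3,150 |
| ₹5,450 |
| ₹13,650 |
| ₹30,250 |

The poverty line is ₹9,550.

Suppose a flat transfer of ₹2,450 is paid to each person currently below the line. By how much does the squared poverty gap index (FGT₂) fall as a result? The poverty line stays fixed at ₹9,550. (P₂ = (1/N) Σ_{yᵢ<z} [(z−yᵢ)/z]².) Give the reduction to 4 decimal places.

Before: below the line — ₹1,400, ₹2,100, ₹3,150, ₹4,300, ₹4,950, ₹5,250, ₹5,450, ₹5,650, ₹5,950; squared poverty gap index (FGT₂) = 0.274193.
After the ₹2,450 transfer: below the line — ₹3,850, ₹4,550, ₹5,600, ₹6,750, ₹7,400, ₹7,700, ₹7,900, ₹8,100, ₹8,400; squared poverty gap index (FGT₂) = 0.094819.
Reduction = 0.274193 − 0.094819 = 0.1794.

0.1794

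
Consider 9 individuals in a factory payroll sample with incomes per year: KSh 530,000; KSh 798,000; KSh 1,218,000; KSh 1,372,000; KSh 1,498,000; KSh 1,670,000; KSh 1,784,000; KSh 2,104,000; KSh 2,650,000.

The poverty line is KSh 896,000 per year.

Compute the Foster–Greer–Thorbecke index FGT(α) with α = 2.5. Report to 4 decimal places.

Incomes under z: KSh 530,000, KSh 798,000 (q = 2 of N = 9).
Shortfall ratios: (896000−530000)/896000 = 0.4085; (896000−798000)/896000 = 0.1094.
Raised to α = 2.5: 0.10664; 0.00396.
Sum = 0.110599; FGT(2.5) = 0.110599 / 9 = 0.0123.

0.0123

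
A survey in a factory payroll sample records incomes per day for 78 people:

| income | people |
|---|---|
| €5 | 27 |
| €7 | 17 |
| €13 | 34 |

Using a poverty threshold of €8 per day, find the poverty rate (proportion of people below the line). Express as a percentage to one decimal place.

56.4%

44 of the 78 people have income below €8.
H = 44/78 = 56.4%.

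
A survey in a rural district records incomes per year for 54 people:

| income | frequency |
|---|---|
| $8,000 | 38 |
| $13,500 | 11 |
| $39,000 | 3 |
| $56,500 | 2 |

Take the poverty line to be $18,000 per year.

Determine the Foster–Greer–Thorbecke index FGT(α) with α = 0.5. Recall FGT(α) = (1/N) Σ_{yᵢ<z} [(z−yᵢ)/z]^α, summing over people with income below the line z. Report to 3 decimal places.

0.626

Below z: 38×$8,000, 11×$13,500 (q = 49 of N = 54).
Shortfall ratios: (18000−8000)/18000 = 0.5556 (×38); (18000−13500)/18000 = 0.2500 (×11).
Raised to α = 0.5: 0.74536 (×38); 0.50000 (×11).
Sum = 33.823528; FGT(0.5) = 33.823528 / 54 = 0.626.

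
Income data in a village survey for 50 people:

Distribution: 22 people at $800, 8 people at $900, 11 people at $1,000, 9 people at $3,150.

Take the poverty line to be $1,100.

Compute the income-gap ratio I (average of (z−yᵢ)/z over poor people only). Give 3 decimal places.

Below z: 22×$800, 8×$900, 11×$1,000 (q = 41 of N = 50).
Relative gaps: 0.2727 (×22), 0.1818 (×8), 0.0909 (×11); sum = 8.454545.
The income-gap ratio divides by q (the poor only): 8.454545 / 41 = 0.206.

0.206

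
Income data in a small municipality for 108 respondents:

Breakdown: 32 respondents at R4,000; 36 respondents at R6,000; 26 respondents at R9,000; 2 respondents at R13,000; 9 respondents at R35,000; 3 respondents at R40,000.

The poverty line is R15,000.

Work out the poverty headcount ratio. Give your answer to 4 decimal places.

96 of the 108 respondents have income below R15,000.
H = 96/108 = 0.8889.

0.8889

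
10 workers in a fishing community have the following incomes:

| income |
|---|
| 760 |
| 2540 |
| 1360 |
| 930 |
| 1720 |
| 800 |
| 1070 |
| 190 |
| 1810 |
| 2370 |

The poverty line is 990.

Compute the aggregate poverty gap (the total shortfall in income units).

Incomes under z: 190, 760, 800, 930 (q = 4 of N = 10).
Individual gaps: 990−190 = 800; 990−760 = 230; 990−800 = 190; 990−930 = 60.
Aggregate gap = 1280.

1280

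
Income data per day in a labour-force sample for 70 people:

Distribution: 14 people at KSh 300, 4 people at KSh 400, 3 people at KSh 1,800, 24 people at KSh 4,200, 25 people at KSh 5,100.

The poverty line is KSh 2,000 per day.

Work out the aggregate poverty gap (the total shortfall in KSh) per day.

Below z: 14×KSh 300, 4×KSh 400, 3×KSh 1,800 (q = 21 of N = 70).
Individual gaps: 14×(2000−300) = 23800; 4×(2000−400) = 6400; 3×(2000−1800) = 600.
Aggregate gap = KSh 30,800.

KSh 30,800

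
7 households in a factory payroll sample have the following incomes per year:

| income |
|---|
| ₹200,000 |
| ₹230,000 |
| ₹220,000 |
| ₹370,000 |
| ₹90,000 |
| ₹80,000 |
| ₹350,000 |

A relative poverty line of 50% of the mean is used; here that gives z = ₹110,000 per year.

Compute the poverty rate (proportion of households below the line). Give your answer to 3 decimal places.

2 of the 7 households have income below ₹110,000.
H = 2/7 = 0.286.

0.286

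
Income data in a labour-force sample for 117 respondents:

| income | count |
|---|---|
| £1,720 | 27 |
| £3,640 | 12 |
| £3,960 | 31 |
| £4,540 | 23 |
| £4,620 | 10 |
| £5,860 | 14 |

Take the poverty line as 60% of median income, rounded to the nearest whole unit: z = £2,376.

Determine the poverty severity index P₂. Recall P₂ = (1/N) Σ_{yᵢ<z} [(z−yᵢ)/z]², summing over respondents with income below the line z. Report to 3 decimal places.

Incomes under z: 27×£1,720 (q = 27 of N = 117).
Gap ratios (z−y)/z: (2376−1720)/2376 = 0.2761 (×27).
Squared: 0.0762 (×27).
Sum = 2.058157; P₂ = 2.058157 / 117 = 0.018.

0.018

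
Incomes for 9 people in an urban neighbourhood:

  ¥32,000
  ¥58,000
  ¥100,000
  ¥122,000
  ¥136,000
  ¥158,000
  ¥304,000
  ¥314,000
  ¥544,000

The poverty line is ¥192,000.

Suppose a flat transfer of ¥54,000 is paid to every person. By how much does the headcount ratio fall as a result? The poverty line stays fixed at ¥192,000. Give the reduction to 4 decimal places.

Before: below the line — ¥32,000, ¥58,000, ¥100,000, ¥122,000, ¥136,000, ¥158,000; headcount ratio = 0.666667.
After the ¥54,000 transfer: below the line — ¥86,000, ¥112,000, ¥154,000, ¥176,000, ¥190,000; headcount ratio = 0.555556.
Reduction = 0.666667 − 0.555556 = 0.1111.

0.1111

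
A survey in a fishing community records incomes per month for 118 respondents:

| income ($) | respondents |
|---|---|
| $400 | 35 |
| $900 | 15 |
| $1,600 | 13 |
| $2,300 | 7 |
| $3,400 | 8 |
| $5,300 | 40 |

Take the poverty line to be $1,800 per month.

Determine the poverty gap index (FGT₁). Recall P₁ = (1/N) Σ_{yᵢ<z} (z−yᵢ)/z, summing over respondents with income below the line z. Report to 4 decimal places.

Incomes under z: 35×$400, 15×$900, 13×$1,600 (q = 63 of N = 118).
Shortfall ratios: (1800−400)/1800 = 0.7778 (×35); (1800−900)/1800 = 0.5000 (×15); (1800−1600)/1800 = 0.1111 (×13).
Σ = 36.166667. Dividing by the full population N = 118 gives P₁ = 0.3065.

0.3065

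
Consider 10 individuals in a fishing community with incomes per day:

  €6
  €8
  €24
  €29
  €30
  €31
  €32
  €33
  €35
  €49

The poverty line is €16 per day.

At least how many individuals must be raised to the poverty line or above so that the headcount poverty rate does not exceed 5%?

2

Currently q = 2 of N = 10 are below the line (H = 0.200).
A headcount ratio of at most 5% allows at most ⌊0.05 × 10⌋ = 0 poor individuals.
So at least 2 − 0 = 2 must be lifted.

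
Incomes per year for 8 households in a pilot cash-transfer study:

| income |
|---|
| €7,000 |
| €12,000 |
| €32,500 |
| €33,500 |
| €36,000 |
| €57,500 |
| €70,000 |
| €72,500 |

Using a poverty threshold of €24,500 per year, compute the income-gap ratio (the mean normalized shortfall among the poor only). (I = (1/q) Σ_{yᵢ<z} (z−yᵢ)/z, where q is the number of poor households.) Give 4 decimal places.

Below z: €7,000, €12,000 (q = 2 of N = 8).
Shortfall ratios (z−y)/z: 0.7143, 0.5102; sum = 1.224490.
The income-gap ratio divides by q (the poor only): 1.224490 / 2 = 0.6122.

0.6122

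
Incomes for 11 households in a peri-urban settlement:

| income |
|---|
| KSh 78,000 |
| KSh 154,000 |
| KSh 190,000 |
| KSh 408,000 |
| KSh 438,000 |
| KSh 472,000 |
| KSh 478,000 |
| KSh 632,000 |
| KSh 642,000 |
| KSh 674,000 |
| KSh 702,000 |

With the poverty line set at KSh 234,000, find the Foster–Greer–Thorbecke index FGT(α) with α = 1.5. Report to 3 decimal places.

Incomes under z: KSh 78,000, KSh 154,000, KSh 190,000 (q = 3 of N = 11).
Normalized shortfalls: (234000−78000)/234000 = 0.6667; (234000−154000)/234000 = 0.3419; (234000−190000)/234000 = 0.1880.
Raised to α = 1.5: 0.54433; 0.19990; 0.08154.
Sum = 0.825767; FGT(1.5) = 0.825767 / 11 = 0.075.

0.075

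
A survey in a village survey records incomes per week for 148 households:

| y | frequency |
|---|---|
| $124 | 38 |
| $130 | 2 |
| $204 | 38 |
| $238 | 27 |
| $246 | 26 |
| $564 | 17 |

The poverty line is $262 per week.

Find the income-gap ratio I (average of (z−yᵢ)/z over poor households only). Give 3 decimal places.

0.256

Incomes under z: 38×$124, 2×$130, 38×$204, 27×$238, 26×$246 (q = 131 of N = 148).
Relative gaps: 0.5267 (×38), 0.5038 (×2), 0.2214 (×38), 0.0916 (×27), 0.0611 (×26); sum = 33.496183.
The income-gap ratio divides by q (the poor only): 33.496183 / 131 = 0.256.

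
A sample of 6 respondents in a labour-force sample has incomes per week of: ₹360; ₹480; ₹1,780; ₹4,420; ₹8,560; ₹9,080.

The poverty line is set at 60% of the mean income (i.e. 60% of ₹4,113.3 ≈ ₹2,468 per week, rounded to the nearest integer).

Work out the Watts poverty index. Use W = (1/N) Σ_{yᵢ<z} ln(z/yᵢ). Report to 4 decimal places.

Incomes under z: ₹360, ₹480, ₹1,780 (q = 3 of N = 6).
Log gaps: ln(2468/360) = 1.9251; ln(2468/480) = 1.6374; ln(2468/1780) = 0.3268.
W = 3.889231 / 6 = 0.6482.

0.6482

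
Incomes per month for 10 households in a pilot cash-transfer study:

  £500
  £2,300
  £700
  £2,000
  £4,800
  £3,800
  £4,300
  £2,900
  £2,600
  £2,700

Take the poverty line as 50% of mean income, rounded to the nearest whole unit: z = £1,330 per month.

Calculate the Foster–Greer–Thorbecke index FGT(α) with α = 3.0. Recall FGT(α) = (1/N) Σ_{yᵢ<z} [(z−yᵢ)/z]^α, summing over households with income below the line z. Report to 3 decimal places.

0.035

Incomes under z: £500, £700 (q = 2 of N = 10).
Normalized shortfalls: (1330−500)/1330 = 0.6241; (1330−700)/1330 = 0.4737.
Raised to α = 3.0: 0.24304; 0.10628.
Sum = 0.349325; FGT(3.0) = 0.349325 / 10 = 0.035.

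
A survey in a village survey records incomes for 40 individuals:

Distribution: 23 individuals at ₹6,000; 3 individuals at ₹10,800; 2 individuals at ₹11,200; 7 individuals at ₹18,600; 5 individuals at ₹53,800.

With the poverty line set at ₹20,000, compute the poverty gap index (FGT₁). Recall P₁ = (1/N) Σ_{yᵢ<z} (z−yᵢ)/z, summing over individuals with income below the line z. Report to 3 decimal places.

Incomes under z: 23×₹6,000, 3×₹10,800, 2×₹11,200, 7×₹18,600 (q = 35 of N = 40).
Gap ratios (z−y)/z: (20000−6000)/20000 = 0.7000 (×23); (20000−10800)/20000 = 0.4600 (×3); (20000−11200)/20000 = 0.4400 (×2); (20000−18600)/20000 = 0.0700 (×7).
Sum of shortfalls = 18.850000; P₁ averages over all N: 18.850000 / 40 = 0.471.

0.471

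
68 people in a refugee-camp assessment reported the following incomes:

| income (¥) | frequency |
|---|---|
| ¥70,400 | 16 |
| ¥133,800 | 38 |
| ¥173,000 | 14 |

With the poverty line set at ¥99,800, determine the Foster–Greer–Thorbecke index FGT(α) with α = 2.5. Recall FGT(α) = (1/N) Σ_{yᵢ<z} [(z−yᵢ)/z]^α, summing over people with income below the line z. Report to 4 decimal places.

Incomes under z: 16×¥70,400 (q = 16 of N = 68).
Normalized shortfalls: (99800−70400)/99800 = 0.2946 (×16).
Raised to α = 2.5: 0.04710 (×16).
Sum = 0.753637; FGT(2.5) = 0.753637 / 68 = 0.0111.

0.0111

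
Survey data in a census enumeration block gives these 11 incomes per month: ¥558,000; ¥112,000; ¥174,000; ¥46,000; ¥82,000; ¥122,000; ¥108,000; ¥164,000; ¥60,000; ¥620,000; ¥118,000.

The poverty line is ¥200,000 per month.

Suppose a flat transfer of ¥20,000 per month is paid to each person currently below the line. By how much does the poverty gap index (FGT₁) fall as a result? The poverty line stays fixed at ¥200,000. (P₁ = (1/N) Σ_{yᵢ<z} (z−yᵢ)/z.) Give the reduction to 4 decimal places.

Before: below the line — ¥46,000, ¥60,000, ¥82,000, ¥108,000, ¥112,000, ¥118,000, ¥122,000, ¥164,000, ¥174,000; poverty gap index (FGT₁) = 0.370000.
After the ¥20,000 transfer: below the line — ¥66,000, ¥80,000, ¥102,000, ¥128,000, ¥132,000, ¥138,000, ¥142,000, ¥184,000, ¥194,000; poverty gap index (FGT₁) = 0.288182.
Reduction = 0.370000 − 0.288182 = 0.0818.

0.0818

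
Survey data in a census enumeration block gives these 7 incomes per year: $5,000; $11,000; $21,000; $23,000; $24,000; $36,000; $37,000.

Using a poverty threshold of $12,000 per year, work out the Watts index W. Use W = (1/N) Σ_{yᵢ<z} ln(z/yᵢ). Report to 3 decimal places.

Below the line: $5,000, $11,000 (q = 2 of N = 7).
Log gaps: ln(12000/5000) = 0.8755; ln(12000/11000) = 0.0870.
W = 0.962480 / 7 = 0.137.

0.137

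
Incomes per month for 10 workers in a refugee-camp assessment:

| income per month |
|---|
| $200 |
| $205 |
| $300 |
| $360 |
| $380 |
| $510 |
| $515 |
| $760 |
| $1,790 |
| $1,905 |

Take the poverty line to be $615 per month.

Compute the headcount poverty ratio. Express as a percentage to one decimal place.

70.0%

7 of the 10 workers have income below $615.
H = 7/10 = 70.0%.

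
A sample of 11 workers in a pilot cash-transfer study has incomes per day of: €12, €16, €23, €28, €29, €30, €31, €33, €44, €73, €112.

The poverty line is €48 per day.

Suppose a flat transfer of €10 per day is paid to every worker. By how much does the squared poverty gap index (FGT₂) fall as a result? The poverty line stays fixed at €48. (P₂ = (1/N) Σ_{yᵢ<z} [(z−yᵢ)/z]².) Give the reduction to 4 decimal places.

Before: below the line — €12, €16, €23, €28, €29, €30, €31, €33, €44; squared poverty gap index (FGT₂) = 0.179924.
After the €10 transfer: below the line — €22, €26, €33, €38, €39, €40, €41, €43; squared poverty gap index (FGT₂) = 0.067235.
Reduction = 0.179924 − 0.067235 = 0.1127.

0.1127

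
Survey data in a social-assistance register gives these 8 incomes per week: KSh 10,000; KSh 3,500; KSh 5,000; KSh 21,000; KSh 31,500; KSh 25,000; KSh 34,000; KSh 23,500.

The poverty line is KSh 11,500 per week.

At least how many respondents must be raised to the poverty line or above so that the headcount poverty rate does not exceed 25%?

1

Currently q = 3 of N = 8 are below the line (H = 0.375).
A headcount ratio of at most 25% allows at most ⌊0.25 × 8⌋ = 2 poor respondents.
So at least 3 − 2 = 1 must be lifted.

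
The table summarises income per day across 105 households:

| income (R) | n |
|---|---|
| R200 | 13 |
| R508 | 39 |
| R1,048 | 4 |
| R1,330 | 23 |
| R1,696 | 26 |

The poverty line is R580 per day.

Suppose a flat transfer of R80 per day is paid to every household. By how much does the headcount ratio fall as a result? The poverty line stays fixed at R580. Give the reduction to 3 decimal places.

0.371

Before: below the line — 13×R200, 39×R508; headcount ratio = 0.49524.
After the R80 transfer: below the line — 13×R280; headcount ratio = 0.12381.
Reduction = 0.49524 − 0.12381 = 0.371.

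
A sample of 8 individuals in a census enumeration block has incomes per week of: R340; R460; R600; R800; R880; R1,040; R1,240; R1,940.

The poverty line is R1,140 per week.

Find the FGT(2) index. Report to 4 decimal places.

Below z: R340, R460, R600, R800, R880, R1,040 (q = 6 of N = 8).
Shortfall ratios: (1140−340)/1140 = 0.7018; (1140−460)/1140 = 0.5965; (1140−600)/1140 = 0.4737; (1140−800)/1140 = 0.2982; (1140−880)/1140 = 0.2281; (1140−1040)/1140 = 0.0877.
Squared: 0.4925; 0.3558; 0.2244; 0.0890; 0.0520; 0.0077.
Sum = 1.221299; P₂ = 1.221299 / 8 = 0.1527.

0.1527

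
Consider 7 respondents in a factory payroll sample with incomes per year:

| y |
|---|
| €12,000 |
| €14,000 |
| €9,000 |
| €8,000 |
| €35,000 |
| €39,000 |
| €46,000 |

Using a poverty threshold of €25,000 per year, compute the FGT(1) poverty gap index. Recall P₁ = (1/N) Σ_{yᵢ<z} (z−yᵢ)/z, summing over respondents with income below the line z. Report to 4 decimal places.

Poor units: €8,000, €9,000, €12,000, €14,000 (q = 4 of N = 7).
Normalized shortfalls: (25000−8000)/25000 = 0.6800; (25000−9000)/25000 = 0.6400; (25000−12000)/25000 = 0.5200; (25000−14000)/25000 = 0.4400.
Σ = 2.280000. Dividing by the full population N = 7 gives P₁ = 0.3257.

0.3257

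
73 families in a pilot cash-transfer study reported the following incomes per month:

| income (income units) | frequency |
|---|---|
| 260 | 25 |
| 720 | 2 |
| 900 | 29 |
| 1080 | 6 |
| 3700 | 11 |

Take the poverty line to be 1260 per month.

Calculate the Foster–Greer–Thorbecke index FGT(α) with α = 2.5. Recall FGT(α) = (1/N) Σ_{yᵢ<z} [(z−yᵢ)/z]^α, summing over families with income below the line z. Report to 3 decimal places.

Incomes under z: 25×260, 2×720, 29×900, 6×1080 (q = 62 of N = 73).
Gap ratios (z−y)/z: (1260−260)/1260 = 0.7937 (×25); (1260−720)/1260 = 0.4286 (×2); (1260−900)/1260 = 0.2857 (×29); (1260−1080)/1260 = 0.1429 (×6).
Raised to α = 2.5: 0.56114 (×25); 0.12024 (×2); 0.04363 (×29); 0.00771 (×6).
Sum = 15.580744; FGT(2.5) = 15.580744 / 73 = 0.213.

0.213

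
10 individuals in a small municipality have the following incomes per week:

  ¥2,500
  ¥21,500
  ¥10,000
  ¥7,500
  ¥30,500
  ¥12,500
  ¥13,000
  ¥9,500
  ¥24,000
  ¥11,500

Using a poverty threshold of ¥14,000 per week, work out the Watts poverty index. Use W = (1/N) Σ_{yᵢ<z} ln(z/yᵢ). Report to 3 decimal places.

Below the line: ¥2,500, ¥7,500, ¥9,500, ¥10,000, ¥11,500, ¥12,500, ¥13,000 (q = 7 of N = 10).
ln(z/y) terms: ln(14000/2500) = 1.7228; ln(14000/7500) = 0.6242; ln(14000/9500) = 0.3878; ln(14000/10000) = 0.3365; ln(14000/11500) = 0.1967; ln(14000/12500) = 0.1133; ln(14000/13000) = 0.0741.
W = 3.455306 / 10 = 0.346.

0.346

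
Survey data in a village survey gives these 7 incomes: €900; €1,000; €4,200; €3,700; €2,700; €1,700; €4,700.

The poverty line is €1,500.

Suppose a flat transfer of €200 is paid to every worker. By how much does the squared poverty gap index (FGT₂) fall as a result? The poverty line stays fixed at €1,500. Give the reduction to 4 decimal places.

Before: below the line — €900, €1,000; squared poverty gap index (FGT₂) = 0.038730.
After the €200 transfer: below the line — €1,100, €1,200; squared poverty gap index (FGT₂) = 0.015873.
Reduction = 0.038730 − 0.015873 = 0.0229.

0.0229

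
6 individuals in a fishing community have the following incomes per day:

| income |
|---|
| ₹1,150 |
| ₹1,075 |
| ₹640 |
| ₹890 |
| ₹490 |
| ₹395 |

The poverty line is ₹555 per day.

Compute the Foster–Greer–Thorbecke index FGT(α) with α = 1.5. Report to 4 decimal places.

0.0325

Incomes under z: ₹395, ₹490 (q = 2 of N = 6).
Normalized shortfalls: (555−395)/555 = 0.2883; (555−490)/555 = 0.1171.
Raised to α = 1.5: 0.15479; 0.04008.
Sum = 0.194869; FGT(1.5) = 0.194869 / 6 = 0.0325.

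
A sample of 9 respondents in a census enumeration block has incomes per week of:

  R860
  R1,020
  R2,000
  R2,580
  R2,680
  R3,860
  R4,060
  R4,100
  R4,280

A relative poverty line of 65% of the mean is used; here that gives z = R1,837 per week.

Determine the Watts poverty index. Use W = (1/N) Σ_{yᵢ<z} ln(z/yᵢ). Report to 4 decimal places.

0.1497

Incomes under z: R860, R1,020 (q = 2 of N = 9).
ln(z/y) terms: ln(1837/860) = 0.7590; ln(1837/1020) = 0.5883.
W = 1.347288 / 9 = 0.1497.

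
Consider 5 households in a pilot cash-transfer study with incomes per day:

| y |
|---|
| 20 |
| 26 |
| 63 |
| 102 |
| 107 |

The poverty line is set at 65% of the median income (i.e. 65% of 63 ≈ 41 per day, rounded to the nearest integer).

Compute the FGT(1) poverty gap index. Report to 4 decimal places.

Below z: 20, 26 (q = 2 of N = 5).
Gap ratios (z−y)/z: (41−20)/41 = 0.5122; (41−26)/41 = 0.3659.
Sum of shortfalls = 0.878049; P₁ averages over all N: 0.878049 / 5 = 0.1756.

0.1756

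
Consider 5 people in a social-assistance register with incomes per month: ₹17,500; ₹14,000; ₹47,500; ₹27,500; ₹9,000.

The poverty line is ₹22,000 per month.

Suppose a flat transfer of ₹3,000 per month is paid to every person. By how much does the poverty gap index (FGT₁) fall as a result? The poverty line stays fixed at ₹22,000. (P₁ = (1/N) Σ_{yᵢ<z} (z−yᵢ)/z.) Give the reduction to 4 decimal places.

0.0818

Before: below the line — ₹9,000, ₹14,000, ₹17,500; poverty gap index (FGT₁) = 0.231818.
After the ₹3,000 transfer: below the line — ₹12,000, ₹17,000, ₹20,500; poverty gap index (FGT₁) = 0.150000.
Reduction = 0.231818 − 0.150000 = 0.0818.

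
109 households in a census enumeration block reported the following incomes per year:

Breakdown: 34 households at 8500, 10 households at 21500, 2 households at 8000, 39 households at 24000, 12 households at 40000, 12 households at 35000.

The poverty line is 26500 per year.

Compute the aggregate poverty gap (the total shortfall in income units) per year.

796500

Below z: 2×8000, 34×8500, 10×21500, 39×24000 (q = 85 of N = 109).
Individual gaps: 2×(26500−8000) = 37000; 34×(26500−8500) = 612000; 10×(26500−21500) = 50000; 39×(26500−24000) = 97500.
Aggregate gap = 796500.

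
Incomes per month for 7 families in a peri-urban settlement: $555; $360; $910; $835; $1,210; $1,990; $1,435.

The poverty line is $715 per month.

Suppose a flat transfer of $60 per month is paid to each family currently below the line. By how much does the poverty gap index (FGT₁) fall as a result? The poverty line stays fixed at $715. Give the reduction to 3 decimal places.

0.024

Before: below the line — $360, $555; poverty gap index (FGT₁) = 0.10290.
After the $60 transfer: below the line — $420, $615; poverty gap index (FGT₁) = 0.07892.
Reduction = 0.10290 − 0.07892 = 0.024.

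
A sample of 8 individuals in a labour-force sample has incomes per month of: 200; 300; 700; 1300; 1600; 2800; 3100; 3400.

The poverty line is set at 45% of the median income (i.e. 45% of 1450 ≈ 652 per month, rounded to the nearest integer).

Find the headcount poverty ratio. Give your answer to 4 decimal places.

2 of the 8 individuals have income below 652.
H = 2/8 = 0.2500.

0.2500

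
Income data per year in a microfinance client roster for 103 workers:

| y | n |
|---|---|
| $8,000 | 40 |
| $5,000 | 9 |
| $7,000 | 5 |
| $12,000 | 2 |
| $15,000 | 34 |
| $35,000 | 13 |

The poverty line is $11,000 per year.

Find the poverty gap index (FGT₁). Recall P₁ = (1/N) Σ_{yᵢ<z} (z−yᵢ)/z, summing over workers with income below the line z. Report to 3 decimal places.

Incomes under z: 9×$5,000, 5×$7,000, 40×$8,000 (q = 54 of N = 103).
Normalized shortfalls: (11000−5000)/11000 = 0.5455 (×9); (11000−7000)/11000 = 0.3636 (×5); (11000−8000)/11000 = 0.2727 (×40).
Sum of shortfalls = 17.636364; P₁ averages over all N: 17.636364 / 103 = 0.171.

0.171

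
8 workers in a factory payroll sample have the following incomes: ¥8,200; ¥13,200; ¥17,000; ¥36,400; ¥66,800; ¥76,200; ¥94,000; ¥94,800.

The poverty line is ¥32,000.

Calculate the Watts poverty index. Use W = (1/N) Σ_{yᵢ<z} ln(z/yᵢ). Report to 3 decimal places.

0.360

Incomes under z: ¥8,200, ¥13,200, ¥17,000 (q = 3 of N = 8).
ln(z/y) terms: ln(32000/8200) = 1.3616; ln(32000/13200) = 0.8855; ln(32000/17000) = 0.6325.
W = 2.879643 / 8 = 0.360.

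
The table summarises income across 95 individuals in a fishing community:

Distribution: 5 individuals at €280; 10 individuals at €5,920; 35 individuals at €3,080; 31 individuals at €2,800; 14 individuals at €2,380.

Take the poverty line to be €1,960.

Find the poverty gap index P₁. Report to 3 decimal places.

Below z: 5×€280 (q = 5 of N = 95).
Relative gaps: (1960−280)/1960 = 0.8571 (×5).
Sum of shortfalls = 4.285714; P₁ averages over all N: 4.285714 / 95 = 0.045.

0.045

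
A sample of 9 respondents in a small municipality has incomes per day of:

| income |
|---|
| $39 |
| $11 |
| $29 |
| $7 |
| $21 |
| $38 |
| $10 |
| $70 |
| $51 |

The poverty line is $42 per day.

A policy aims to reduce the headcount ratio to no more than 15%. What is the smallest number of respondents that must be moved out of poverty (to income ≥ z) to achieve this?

6

Currently q = 7 of N = 9 are below the line (H = 0.778).
A headcount ratio of at most 15% allows at most ⌊0.15 × 9⌋ = 1 poor respondents.
So at least 7 − 1 = 6 must be lifted.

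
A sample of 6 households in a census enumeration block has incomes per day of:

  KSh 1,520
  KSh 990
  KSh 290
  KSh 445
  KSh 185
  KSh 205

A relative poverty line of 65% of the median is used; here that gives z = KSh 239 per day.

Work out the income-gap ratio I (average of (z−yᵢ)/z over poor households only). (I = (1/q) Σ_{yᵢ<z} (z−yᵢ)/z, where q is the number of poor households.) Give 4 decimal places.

Incomes under z: KSh 185, KSh 205 (q = 2 of N = 6).
Relative gaps: 0.2259, 0.1423; sum = 0.368201.
The income-gap ratio divides by q (the poor only): 0.368201 / 2 = 0.1841.

0.1841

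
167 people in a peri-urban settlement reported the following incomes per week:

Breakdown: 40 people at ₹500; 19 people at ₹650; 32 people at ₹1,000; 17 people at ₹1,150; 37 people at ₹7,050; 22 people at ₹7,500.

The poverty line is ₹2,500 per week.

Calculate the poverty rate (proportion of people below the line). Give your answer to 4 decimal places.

108 of the 167 people have income below ₹2,500.
H = 108/167 = 0.6467.

0.6467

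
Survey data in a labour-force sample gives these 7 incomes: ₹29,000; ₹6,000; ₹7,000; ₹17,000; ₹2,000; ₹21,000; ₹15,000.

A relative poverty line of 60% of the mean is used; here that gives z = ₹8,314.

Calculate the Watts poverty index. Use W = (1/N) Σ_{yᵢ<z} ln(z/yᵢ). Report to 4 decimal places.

Incomes under z: ₹2,000, ₹6,000, ₹7,000 (q = 3 of N = 7).
ln(z/y) terms: ln(8314/2000) = 1.4248; ln(8314/6000) = 0.3262; ln(8314/7000) = 0.1720.
W = 1.923006 / 7 = 0.2747.

0.2747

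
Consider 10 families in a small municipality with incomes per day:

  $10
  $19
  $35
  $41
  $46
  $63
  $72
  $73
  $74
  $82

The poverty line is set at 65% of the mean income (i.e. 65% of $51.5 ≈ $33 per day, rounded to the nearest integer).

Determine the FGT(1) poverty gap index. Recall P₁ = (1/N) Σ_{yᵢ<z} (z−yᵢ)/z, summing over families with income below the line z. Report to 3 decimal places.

0.112

Poor units: $10, $19 (q = 2 of N = 10).
Normalized shortfalls: (33−10)/33 = 0.6970; (33−19)/33 = 0.4242.
Sum of shortfalls = 1.121212; P₁ averages over all N: 1.121212 / 10 = 0.112.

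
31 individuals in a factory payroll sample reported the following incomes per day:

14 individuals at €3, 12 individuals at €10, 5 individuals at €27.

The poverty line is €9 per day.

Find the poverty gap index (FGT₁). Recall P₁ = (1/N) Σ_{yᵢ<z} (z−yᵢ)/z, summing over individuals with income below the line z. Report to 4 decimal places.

Below the line: 14×€3 (q = 14 of N = 31).
Normalized shortfalls: (9−3)/9 = 0.6667 (×14).
Sum of shortfalls = 9.333333; P₁ averages over all N: 9.333333 / 31 = 0.3011.

0.3011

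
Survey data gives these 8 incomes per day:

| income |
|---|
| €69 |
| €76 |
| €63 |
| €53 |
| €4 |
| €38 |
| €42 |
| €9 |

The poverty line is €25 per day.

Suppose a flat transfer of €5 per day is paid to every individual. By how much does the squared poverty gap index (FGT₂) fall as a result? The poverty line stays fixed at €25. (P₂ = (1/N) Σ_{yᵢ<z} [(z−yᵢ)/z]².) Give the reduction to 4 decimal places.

Before: below the line — €4, €9; squared poverty gap index (FGT₂) = 0.139400.
After the €5 transfer: below the line — €9, €14; squared poverty gap index (FGT₂) = 0.075400.
Reduction = 0.139400 − 0.075400 = 0.0640.

0.0640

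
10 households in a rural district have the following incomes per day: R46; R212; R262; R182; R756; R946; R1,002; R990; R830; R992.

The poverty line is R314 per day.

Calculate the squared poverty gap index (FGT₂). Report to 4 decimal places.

0.1038

Poor units: R46, R182, R212, R262 (q = 4 of N = 10).
Normalized shortfalls: (314−46)/314 = 0.8535; (314−182)/314 = 0.4204; (314−212)/314 = 0.3248; (314−262)/314 = 0.1656.
Squared: 0.7285; 0.1767; 0.1055; 0.0274.
Sum = 1.038135; P₂ = 1.038135 / 10 = 0.1038.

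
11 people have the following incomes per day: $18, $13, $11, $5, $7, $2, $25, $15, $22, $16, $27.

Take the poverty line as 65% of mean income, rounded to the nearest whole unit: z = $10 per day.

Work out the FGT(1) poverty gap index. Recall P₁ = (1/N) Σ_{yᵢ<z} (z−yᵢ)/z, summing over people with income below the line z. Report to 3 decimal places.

0.145

Incomes under z: $2, $5, $7 (q = 3 of N = 11).
Gap ratios (z−y)/z: (10−2)/10 = 0.8000; (10−5)/10 = 0.5000; (10−7)/10 = 0.3000.
Sum of shortfalls = 1.600000; P₁ averages over all N: 1.600000 / 11 = 0.145.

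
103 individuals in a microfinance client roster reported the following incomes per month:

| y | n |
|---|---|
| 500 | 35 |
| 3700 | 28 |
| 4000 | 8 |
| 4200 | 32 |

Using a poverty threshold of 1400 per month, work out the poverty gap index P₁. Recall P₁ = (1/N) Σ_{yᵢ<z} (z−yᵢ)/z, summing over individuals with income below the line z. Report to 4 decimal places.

0.2184

Incomes under z: 35×500 (q = 35 of N = 103).
Gap ratios (z−y)/z: (1400−500)/1400 = 0.6429 (×35).
Σ = 22.500000. Dividing by the full population N = 103 gives P₁ = 0.2184.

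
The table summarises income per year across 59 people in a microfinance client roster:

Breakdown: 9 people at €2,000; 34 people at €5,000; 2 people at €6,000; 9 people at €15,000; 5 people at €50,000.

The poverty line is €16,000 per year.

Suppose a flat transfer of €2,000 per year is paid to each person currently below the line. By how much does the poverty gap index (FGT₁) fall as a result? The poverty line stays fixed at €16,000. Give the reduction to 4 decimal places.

Before: below the line — 9×€2,000, 34×€5,000, 2×€6,000, 9×€15,000; poverty gap index (FGT₁) = 0.560381.
After the €2,000 transfer: below the line — 9×€4,000, 34×€7,000, 2×€8,000; poverty gap index (FGT₁) = 0.455508.
Reduction = 0.560381 − 0.455508 = 0.1049.

0.1049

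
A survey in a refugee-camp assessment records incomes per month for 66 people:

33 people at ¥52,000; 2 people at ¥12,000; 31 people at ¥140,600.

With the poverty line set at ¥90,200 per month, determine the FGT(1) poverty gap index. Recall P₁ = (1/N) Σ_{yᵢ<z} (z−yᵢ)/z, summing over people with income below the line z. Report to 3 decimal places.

Incomes under z: 2×¥12,000, 33×¥52,000 (q = 35 of N = 66).
Gap ratios (z−y)/z: (90200−12000)/90200 = 0.8670 (×2); (90200−52000)/90200 = 0.4235 (×33).
Sum of shortfalls = 15.709534; P₁ averages over all N: 15.709534 / 66 = 0.238.

0.238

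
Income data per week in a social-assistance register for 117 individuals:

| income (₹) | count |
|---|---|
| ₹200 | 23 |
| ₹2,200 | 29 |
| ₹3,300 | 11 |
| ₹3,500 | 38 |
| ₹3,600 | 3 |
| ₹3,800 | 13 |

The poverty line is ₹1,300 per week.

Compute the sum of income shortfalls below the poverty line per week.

Poor units: 23×₹200 (q = 23 of N = 117).
Individual gaps: 23×(1300−200) = 25300.
Aggregate gap = ₹25,300.

₹25,300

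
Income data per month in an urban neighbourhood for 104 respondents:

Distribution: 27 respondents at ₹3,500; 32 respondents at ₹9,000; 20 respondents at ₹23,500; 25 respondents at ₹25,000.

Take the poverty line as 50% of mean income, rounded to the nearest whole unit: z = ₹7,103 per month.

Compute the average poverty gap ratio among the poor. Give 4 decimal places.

Incomes under z: 27×₹3,500 (q = 27 of N = 104).
Shortfall ratios (z−y)/z: 0.5073 (×27); sum = 13.695762.
The income-gap ratio divides by q (the poor only): 13.695762 / 27 = 0.5073.

0.5073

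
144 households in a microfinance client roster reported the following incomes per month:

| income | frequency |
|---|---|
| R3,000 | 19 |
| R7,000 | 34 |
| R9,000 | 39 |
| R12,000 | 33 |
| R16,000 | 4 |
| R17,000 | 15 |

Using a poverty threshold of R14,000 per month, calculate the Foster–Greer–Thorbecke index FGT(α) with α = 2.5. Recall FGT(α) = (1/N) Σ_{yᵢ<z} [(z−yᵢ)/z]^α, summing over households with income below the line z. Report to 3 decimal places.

0.136

Below z: 19×R3,000, 34×R7,000, 39×R9,000, 33×R12,000 (q = 125 of N = 144).
Gap ratios (z−y)/z: (14000−3000)/14000 = 0.7857 (×19); (14000−7000)/14000 = 0.5000 (×34); (14000−9000)/14000 = 0.3571 (×39); (14000−12000)/14000 = 0.1429 (×33).
Raised to α = 2.5: 0.54722 (×19); 0.17678 (×34); 0.07623 (×39); 0.00771 (×33).
Sum = 19.634953; FGT(2.5) = 19.634953 / 144 = 0.136.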